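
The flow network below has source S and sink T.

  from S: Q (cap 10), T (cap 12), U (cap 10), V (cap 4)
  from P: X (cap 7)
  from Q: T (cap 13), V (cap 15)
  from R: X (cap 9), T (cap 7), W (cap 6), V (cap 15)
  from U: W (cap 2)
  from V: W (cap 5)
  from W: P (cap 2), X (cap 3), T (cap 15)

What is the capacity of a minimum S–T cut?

Augment S→T: bottleneck 12, flow now 12.
Augment S→Q→T: bottleneck 10, flow now 22.
Augment S→U→W→T: bottleneck 2, flow now 24.
Augment S→V→W→T: bottleneck 4, flow now 28.
No augmenting path remains; maximum flow = 28.
By max-flow min-cut, the minimum cut capacity equals the max flow.
In the residual graph, reachable from S: {S, U}.
Min-cut edges: S→Q (10), S→V (4), S→T (12), U→W (2); capacity 10 + 4 + 12 + 2 = 28.

28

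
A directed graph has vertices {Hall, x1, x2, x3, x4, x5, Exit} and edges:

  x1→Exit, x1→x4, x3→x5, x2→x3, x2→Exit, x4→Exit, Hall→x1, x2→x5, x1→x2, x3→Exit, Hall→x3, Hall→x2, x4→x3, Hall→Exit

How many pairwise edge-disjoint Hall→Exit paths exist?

Assign every edge capacity 1; by Menger, the answer equals the max flow.
Path Hall→Exit (+1); total 1.
Path Hall→x1→Exit (+1); total 2.
Path Hall→x2→Exit (+1); total 3.
Path Hall→x3→Exit (+1); total 4.
No residual Hall→Exit path; max flow = 4.
Certifying cut of size 4: {Hall→Exit, Hall→x1, Hall→x2, Hall→x3}.

4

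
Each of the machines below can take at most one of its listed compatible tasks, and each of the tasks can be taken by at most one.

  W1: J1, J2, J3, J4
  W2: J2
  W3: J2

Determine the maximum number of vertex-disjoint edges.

Unit-capacity flow: source→left, listed edges, right→sink; max matching = max flow.
Augmenting path W1→J1 (+1); matched 1.
Augmenting path W2→J2 (+1); matched 2.
No augmenting path remains; maximum matching = 2.
König certificate: {W1, J2} is a vertex cover of size 2 (every listed pair touches it), so no matching can be larger.

2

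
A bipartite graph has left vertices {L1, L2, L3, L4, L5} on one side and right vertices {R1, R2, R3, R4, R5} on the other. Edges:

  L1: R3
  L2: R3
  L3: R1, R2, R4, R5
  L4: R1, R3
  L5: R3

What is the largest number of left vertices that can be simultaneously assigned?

Unit-capacity flow: source→left, listed edges, right→sink; max matching = max flow.
Augmenting path L1→R3 (+1); matched 1.
Augmenting path L3→R1 (+1); matched 2.
Augmenting path L4→R1→L3→R2 (+1); matched 3.
No augmenting path remains; maximum matching = 3.
König certificate: {L3, L4, R3} is a vertex cover of size 3 (every listed pair touches it), so no matching can be larger.

3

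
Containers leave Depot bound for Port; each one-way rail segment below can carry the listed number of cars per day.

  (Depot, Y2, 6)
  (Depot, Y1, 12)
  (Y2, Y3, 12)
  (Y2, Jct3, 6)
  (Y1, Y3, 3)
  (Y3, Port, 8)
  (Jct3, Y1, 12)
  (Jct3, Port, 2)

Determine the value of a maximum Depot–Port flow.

Augment Depot→Y2→Y3→Port: bottleneck 6, flow now 6.
Augment Depot→Y1→Y3→Port: bottleneck 2, flow now 8.
Augment Depot→Y1→Y3→Y2→Jct3→Port: bottleneck 1, flow now 9. (uses reverse residual edge)
No augmenting path remains; maximum flow = 9.
In the residual graph, reachable from Depot: {Depot, Y1}.
Min-cut edges: Depot→Y2 (6), Y1→Y3 (3); capacity 6 + 3 = 9.
This cut is saturated, so no flow can exceed 9.

9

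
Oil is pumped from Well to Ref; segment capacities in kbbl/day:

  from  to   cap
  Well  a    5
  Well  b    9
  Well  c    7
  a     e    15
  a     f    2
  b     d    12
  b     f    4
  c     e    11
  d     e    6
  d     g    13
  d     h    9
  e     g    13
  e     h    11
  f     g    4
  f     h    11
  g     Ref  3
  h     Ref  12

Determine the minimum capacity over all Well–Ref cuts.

Augment Well→a→e→g→Ref: bottleneck 3, flow now 3.
Augment Well→a→e→h→Ref: bottleneck 2, flow now 5.
Augment Well→b→d→h→Ref: bottleneck 9, flow now 14.
Augment Well→c→e→h→Ref: bottleneck 1, flow now 15.
No augmenting path remains; maximum flow = 15.
By max-flow min-cut, the minimum cut capacity equals the max flow.
In the residual graph, reachable from Well: {Well, a, b, c, d, e, f, g, h}.
Min-cut edges: g→Ref (3), h→Ref (12); capacity 3 + 12 = 15.

15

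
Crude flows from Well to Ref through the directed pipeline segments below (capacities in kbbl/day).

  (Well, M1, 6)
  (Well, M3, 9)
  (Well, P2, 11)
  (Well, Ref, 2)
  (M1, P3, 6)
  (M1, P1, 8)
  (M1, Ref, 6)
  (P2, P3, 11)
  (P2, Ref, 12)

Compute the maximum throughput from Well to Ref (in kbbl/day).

Augment Well→Ref: bottleneck 2, flow now 2.
Augment Well→M1→Ref: bottleneck 6, flow now 8.
Augment Well→P2→Ref: bottleneck 11, flow now 19.
No augmenting path remains; maximum flow = 19.
In the residual graph, reachable from Well: {Well, M3}.
Min-cut edges: Well→M1 (6), Well→P2 (11), Well→Ref (2); capacity 6 + 11 + 2 = 19.
This cut is saturated, so no flow can exceed 19.

19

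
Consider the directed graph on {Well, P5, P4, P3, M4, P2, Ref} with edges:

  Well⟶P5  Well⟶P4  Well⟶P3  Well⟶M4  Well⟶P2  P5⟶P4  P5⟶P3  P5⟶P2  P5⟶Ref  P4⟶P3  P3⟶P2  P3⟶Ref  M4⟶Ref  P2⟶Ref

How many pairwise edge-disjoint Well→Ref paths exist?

4

Assign every edge capacity 1; by Menger, the answer equals the max flow.
Path Well→P5→Ref (+1); total 1.
Path Well→P3→Ref (+1); total 2.
Path Well→M4→Ref (+1); total 3.
Path Well→P2→Ref (+1); total 4.
No residual Well→Ref path; max flow = 4.
Certifying cut of size 4: {P2→Ref, P3→Ref, Well→M4, Well→P5}.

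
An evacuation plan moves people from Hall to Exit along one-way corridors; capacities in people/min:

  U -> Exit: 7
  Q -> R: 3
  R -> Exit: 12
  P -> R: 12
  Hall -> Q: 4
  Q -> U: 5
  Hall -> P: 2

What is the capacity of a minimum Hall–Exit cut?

Augment Hall→P→R→Exit: bottleneck 2, flow now 2.
Augment Hall→Q→R→Exit: bottleneck 3, flow now 5.
Augment Hall→Q→U→Exit: bottleneck 1, flow now 6.
No augmenting path remains; maximum flow = 6.
By max-flow min-cut, the minimum cut capacity equals the max flow.
In the residual graph, reachable from Hall: {Hall}.
Min-cut edges: Hall→P (2), Hall→Q (4); capacity 2 + 4 = 6.

6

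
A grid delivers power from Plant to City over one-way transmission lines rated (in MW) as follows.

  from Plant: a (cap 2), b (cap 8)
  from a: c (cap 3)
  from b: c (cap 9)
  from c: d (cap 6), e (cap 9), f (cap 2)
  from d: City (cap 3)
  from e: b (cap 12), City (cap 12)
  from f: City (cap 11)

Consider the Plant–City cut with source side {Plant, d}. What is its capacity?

Edges leaving {Plant, d}: Plant→a (2), Plant→b (8), d→City (3).
Cut capacity = 2 + 8 + 3 = 13.

13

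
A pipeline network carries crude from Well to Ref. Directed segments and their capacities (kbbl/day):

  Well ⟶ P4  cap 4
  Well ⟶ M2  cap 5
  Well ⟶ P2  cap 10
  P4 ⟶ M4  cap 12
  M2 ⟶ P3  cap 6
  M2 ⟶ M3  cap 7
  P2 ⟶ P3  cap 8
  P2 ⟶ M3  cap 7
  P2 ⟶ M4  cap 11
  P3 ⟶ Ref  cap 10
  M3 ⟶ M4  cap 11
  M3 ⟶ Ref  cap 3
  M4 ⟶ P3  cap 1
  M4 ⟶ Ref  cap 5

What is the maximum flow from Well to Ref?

Augment Well→P4→M4→Ref: bottleneck 4, flow now 4.
Augment Well→M2→P3→Ref: bottleneck 5, flow now 9.
Augment Well→P2→P3→Ref: bottleneck 5, flow now 14.
Augment Well→P2→M3→Ref: bottleneck 3, flow now 17.
Augment Well→P2→M4→Ref: bottleneck 1, flow now 18.
No augmenting path remains; maximum flow = 18.
In the residual graph, reachable from Well: {Well, P4, M2, P2, P3, M3, M4}.
Min-cut edges: P3→Ref (10), M3→Ref (3), M4→Ref (5); capacity 10 + 3 + 5 = 18.
This cut is saturated, so no flow can exceed 18.

18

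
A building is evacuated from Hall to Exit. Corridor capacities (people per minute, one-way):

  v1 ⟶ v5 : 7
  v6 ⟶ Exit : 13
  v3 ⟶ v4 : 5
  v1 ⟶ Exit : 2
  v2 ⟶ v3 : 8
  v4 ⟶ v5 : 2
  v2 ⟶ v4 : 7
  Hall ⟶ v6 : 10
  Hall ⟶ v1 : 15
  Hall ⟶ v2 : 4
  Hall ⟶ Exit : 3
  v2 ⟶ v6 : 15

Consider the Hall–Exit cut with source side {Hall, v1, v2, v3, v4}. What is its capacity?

Edges leaving {Hall, v1, v2, v3, v4}: Hall→v6 (10), Hall→Exit (3), v1→v5 (7), v1→Exit (2), v2→v6 (15), v4→v5 (2).
Cut capacity = 10 + 3 + 7 + 2 + 15 + 2 = 39.

39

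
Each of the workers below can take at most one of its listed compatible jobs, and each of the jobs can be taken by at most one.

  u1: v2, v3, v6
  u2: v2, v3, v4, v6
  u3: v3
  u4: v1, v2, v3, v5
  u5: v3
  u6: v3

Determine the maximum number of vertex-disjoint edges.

Unit-capacity flow: source→left, listed edges, right→sink; max matching = max flow.
Augmenting path u1→v2 (+1); matched 1.
Augmenting path u2→v3 (+1); matched 2.
Augmenting path u4→v1 (+1); matched 3.
Augmenting path u3→v3→u2→v4 (+1); matched 4.
No augmenting path remains; maximum matching = 4.
König certificate: {u1, u2, u4, v3} is a vertex cover of size 4 (every listed pair touches it), so no matching can be larger.

4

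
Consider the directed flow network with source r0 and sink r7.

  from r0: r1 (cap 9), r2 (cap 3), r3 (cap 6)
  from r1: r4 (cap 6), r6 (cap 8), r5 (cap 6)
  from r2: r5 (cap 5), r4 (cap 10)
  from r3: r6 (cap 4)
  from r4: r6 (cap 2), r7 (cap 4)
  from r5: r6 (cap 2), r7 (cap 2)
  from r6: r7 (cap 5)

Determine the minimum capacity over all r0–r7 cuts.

11

Augment r0→r1→r4→r7: bottleneck 4, flow now 4.
Augment r0→r1→r5→r7: bottleneck 2, flow now 6.
Augment r0→r1→r6→r7: bottleneck 3, flow now 9.
Augment r0→r3→r6→r7: bottleneck 2, flow now 11.
No augmenting path remains; maximum flow = 11.
By max-flow min-cut, the minimum cut capacity equals the max flow.
In the residual graph, reachable from r0: {r0, r1, r2, r3, r4, r5, r6}.
Min-cut edges: r4→r7 (4), r5→r7 (2), r6→r7 (5); capacity 4 + 2 + 5 = 11.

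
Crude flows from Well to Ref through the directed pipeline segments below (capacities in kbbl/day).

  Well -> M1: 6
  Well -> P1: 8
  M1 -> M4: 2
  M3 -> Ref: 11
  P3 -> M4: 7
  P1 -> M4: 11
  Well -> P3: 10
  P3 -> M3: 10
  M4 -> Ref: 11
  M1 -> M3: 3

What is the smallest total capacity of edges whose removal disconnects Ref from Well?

Augment Well→M1→M4→Ref: bottleneck 2, flow now 2.
Augment Well→M1→M3→Ref: bottleneck 3, flow now 5.
Augment Well→P3→M4→Ref: bottleneck 7, flow now 12.
Augment Well→P3→M3→Ref: bottleneck 3, flow now 15.
Augment Well→P1→M4→Ref: bottleneck 2, flow now 17.
Augment Well→P1→M4→P3→M3→Ref: bottleneck 5, flow now 22. (uses reverse residual edge)
No augmenting path remains; maximum flow = 22.
By max-flow min-cut, the minimum cut capacity equals the max flow.
In the residual graph, reachable from Well: {Well, M1, P3, P1, M4, M3}.
Min-cut edges: M4→Ref (11), M3→Ref (11); capacity 11 + 11 = 22.

22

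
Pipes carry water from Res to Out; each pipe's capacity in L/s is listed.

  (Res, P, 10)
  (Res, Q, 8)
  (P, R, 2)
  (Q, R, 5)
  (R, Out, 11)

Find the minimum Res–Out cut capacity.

7

Augment Res→P→R→Out: bottleneck 2, flow now 2.
Augment Res→Q→R→Out: bottleneck 5, flow now 7.
No augmenting path remains; maximum flow = 7.
By max-flow min-cut, the minimum cut capacity equals the max flow.
In the residual graph, reachable from Res: {Res, P, Q}.
Min-cut edges: P→R (2), Q→R (5); capacity 2 + 5 = 7.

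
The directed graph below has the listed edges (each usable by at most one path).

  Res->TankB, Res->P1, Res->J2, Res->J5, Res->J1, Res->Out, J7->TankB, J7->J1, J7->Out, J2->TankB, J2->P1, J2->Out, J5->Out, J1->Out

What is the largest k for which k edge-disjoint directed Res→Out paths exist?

4

Assign every edge capacity 1; by Menger, the answer equals the max flow.
Path Res→Out (+1); total 1.
Path Res→J2→Out (+1); total 2.
Path Res→J5→Out (+1); total 3.
Path Res→J1→Out (+1); total 4.
No residual Res→Out path; max flow = 4.
Certifying cut of size 4: {Res→J1, Res→J2, Res→J5, Res→Out}.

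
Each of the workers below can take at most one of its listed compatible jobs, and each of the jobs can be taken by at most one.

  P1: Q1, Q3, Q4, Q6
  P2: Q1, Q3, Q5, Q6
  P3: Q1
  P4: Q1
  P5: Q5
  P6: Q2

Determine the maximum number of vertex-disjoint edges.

5

Unit-capacity flow: source→left, listed edges, right→sink; max matching = max flow.
Augmenting path P1→Q1 (+1); matched 1.
Augmenting path P2→Q3 (+1); matched 2.
Augmenting path P5→Q5 (+1); matched 3.
Augmenting path P6→Q2 (+1); matched 4.
Augmenting path P3→Q1→P1→Q4 (+1); matched 5.
No augmenting path remains; maximum matching = 5.
König certificate: {P1, P2, P5, P6, Q1} is a vertex cover of size 5 (every listed pair touches it), so no matching can be larger.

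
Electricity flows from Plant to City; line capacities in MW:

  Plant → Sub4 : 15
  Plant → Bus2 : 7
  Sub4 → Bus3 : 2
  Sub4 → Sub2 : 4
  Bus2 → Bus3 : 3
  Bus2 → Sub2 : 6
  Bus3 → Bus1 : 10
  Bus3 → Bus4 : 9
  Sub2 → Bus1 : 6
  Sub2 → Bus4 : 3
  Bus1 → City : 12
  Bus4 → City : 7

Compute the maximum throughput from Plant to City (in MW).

Augment Plant→Sub4→Bus3→Bus1→City: bottleneck 2, flow now 2.
Augment Plant→Sub4→Sub2→Bus1→City: bottleneck 4, flow now 6.
Augment Plant→Bus2→Bus3→Bus1→City: bottleneck 3, flow now 9.
Augment Plant→Bus2→Sub2→Bus1→City: bottleneck 2, flow now 11.
Augment Plant→Bus2→Sub2→Bus4→City: bottleneck 2, flow now 13.
No augmenting path remains; maximum flow = 13.
In the residual graph, reachable from Plant: {Plant, Sub4}.
Min-cut edges: Plant→Bus2 (7), Sub4→Bus3 (2), Sub4→Sub2 (4); capacity 7 + 2 + 4 = 13.
This cut is saturated, so no flow can exceed 13.

13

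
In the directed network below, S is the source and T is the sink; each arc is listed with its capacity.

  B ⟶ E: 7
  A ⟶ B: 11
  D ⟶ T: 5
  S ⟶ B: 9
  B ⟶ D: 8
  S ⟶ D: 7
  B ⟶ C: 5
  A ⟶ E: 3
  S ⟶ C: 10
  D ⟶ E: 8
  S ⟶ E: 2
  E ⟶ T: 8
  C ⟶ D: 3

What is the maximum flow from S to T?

Augment S→D→T: bottleneck 5, flow now 5.
Augment S→E→T: bottleneck 2, flow now 7.
Augment S→B→E→T: bottleneck 6, flow now 13.
No augmenting path remains; maximum flow = 13.
In the residual graph, reachable from S: {S, B, C, D, E}.
Min-cut edges: D→T (5), E→T (8); capacity 5 + 8 = 13.
This cut is saturated, so no flow can exceed 13.

13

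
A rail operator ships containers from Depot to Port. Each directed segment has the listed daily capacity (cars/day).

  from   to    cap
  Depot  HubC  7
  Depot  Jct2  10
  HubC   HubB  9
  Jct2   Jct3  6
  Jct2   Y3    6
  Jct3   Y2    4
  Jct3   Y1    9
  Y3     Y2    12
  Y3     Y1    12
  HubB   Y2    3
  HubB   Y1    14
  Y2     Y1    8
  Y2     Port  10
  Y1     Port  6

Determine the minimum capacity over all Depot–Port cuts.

Augment Depot→HubC→HubB→Y2→Port: bottleneck 3, flow now 3.
Augment Depot→HubC→HubB→Y1→Port: bottleneck 4, flow now 7.
Augment Depot→Jct2→Jct3→Y2→Port: bottleneck 4, flow now 11.
Augment Depot→Jct2→Jct3→Y1→Port: bottleneck 2, flow now 13.
Augment Depot→Jct2→Y3→Y2→Port: bottleneck 3, flow now 16.
No augmenting path remains; maximum flow = 16.
By max-flow min-cut, the minimum cut capacity equals the max flow.
In the residual graph, reachable from Depot: {Depot, HubC, Jct2, Jct3, Y3, HubB, Y2, Y1}.
Min-cut edges: Y2→Port (10), Y1→Port (6); capacity 10 + 6 = 16.

16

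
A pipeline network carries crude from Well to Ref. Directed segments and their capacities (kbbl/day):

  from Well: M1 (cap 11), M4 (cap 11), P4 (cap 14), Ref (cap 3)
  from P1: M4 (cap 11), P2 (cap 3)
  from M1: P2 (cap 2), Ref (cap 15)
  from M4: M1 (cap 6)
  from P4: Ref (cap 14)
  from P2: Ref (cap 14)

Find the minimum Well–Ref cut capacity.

34

Augment Well→Ref: bottleneck 3, flow now 3.
Augment Well→M1→Ref: bottleneck 11, flow now 14.
Augment Well→P4→Ref: bottleneck 14, flow now 28.
Augment Well→M4→M1→Ref: bottleneck 4, flow now 32.
Augment Well→M4→M1→P2→Ref: bottleneck 2, flow now 34.
No augmenting path remains; maximum flow = 34.
By max-flow min-cut, the minimum cut capacity equals the max flow.
In the residual graph, reachable from Well: {Well, M4}.
Min-cut edges: Well→M1 (11), Well→P4 (14), Well→Ref (3), M4→M1 (6); capacity 11 + 14 + 3 + 6 = 34.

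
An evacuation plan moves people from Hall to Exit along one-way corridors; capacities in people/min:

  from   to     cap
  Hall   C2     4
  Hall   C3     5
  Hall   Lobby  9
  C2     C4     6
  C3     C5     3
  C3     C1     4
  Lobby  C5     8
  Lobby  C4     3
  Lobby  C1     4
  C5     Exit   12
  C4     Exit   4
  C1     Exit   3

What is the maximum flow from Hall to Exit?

18

Augment Hall→C2→C4→Exit: bottleneck 4, flow now 4.
Augment Hall→C3→C5→Exit: bottleneck 3, flow now 7.
Augment Hall→C3→C1→Exit: bottleneck 2, flow now 9.
Augment Hall→Lobby→C5→Exit: bottleneck 8, flow now 17.
Augment Hall→Lobby→C1→Exit: bottleneck 1, flow now 18.
No augmenting path remains; maximum flow = 18.
In the residual graph, reachable from Hall: {Hall}.
Min-cut edges: Hall→C2 (4), Hall→C3 (5), Hall→Lobby (9); capacity 4 + 5 + 9 = 18.
This cut is saturated, so no flow can exceed 18.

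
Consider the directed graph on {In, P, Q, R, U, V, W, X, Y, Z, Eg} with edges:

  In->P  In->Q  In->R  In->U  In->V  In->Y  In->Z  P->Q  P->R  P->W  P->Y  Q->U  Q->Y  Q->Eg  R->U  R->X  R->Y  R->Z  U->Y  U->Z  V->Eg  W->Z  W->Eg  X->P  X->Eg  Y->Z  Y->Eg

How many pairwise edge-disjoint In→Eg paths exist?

5

Assign every edge capacity 1; by Menger, the answer equals the max flow.
Path In→Q→Eg (+1); total 1.
Path In→V→Eg (+1); total 2.
Path In→Y→Eg (+1); total 3.
Path In→P→W→Eg (+1); total 4.
Path In→R→X→Eg (+1); total 5.
No residual In→Eg path; max flow = 5.
Certifying cut of size 5: {In→P, In→Q, In→R, In→V, Y→Eg}.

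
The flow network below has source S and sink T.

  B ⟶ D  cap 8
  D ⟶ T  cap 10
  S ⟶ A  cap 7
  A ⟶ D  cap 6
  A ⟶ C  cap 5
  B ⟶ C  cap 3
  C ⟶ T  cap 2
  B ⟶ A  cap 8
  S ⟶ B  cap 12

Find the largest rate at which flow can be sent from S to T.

Augment S→A→C→T: bottleneck 2, flow now 2.
Augment S→A→D→T: bottleneck 5, flow now 7.
Augment S→B→D→T: bottleneck 5, flow now 12.
No augmenting path remains; maximum flow = 12.
In the residual graph, reachable from S: {S, A, B, C, D}.
Min-cut edges: C→T (2), D→T (10); capacity 2 + 10 = 12.
This cut is saturated, so no flow can exceed 12.

12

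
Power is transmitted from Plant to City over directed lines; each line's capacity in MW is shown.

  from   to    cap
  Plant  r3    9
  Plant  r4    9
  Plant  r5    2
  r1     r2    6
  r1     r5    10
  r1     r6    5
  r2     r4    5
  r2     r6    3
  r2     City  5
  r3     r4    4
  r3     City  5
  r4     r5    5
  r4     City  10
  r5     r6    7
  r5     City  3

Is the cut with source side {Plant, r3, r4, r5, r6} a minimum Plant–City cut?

Given cut capacity: 5 + 10 + 3 = 18.
Augment Plant→r3→City: bottleneck 5, flow now 5.
Augment Plant→r4→City: bottleneck 9, flow now 14.
Augment Plant→r5→City: bottleneck 2, flow now 16.
Augment Plant→r3→r4→City: bottleneck 1, flow now 17.
Augment Plant→r3→r4→r5→City: bottleneck 1, flow now 18.
No augmenting path remains; maximum flow = 18.
Cut capacity 18 equals the max flow, so it is a minimum cut.

Yes — it is a minimum cut (capacity 18).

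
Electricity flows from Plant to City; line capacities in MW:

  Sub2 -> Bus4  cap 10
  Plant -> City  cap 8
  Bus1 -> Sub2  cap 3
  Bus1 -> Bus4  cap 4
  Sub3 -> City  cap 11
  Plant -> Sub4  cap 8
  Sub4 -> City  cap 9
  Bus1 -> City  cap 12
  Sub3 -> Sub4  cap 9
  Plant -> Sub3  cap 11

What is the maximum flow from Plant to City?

Augment Plant→City: bottleneck 8, flow now 8.
Augment Plant→Sub3→City: bottleneck 11, flow now 19.
Augment Plant→Sub4→City: bottleneck 8, flow now 27.
No augmenting path remains; maximum flow = 27.
In the residual graph, reachable from Plant: {Plant}.
Min-cut edges: Plant→Sub3 (11), Plant→Sub4 (8), Plant→City (8); capacity 11 + 8 + 8 = 27.
This cut is saturated, so no flow can exceed 27.

27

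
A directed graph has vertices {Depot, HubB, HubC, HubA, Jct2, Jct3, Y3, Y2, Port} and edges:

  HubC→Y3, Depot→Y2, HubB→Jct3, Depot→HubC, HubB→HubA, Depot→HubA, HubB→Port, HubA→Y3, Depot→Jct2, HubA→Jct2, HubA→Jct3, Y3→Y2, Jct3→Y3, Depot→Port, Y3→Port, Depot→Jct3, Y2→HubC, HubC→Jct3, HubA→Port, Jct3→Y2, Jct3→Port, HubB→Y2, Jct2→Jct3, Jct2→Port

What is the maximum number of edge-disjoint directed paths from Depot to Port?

5

Assign every edge capacity 1; by Menger, the answer equals the max flow.
Path Depot→Port (+1); total 1.
Path Depot→HubA→Port (+1); total 2.
Path Depot→Jct2→Port (+1); total 3.
Path Depot→Jct3→Port (+1); total 4.
Path Depot→HubC→Y3→Port (+1); total 5.
No residual Depot→Port path; max flow = 5.
Certifying cut of size 5: {Depot→HubA, Depot→Jct2, Depot→Port, Jct3→Port, Y3→Port}.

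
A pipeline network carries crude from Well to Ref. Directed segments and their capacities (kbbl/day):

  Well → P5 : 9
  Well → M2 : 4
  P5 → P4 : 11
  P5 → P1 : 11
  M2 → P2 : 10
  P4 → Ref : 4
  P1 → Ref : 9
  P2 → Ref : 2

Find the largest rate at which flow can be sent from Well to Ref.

Augment Well→P5→P4→Ref: bottleneck 4, flow now 4.
Augment Well→P5→P1→Ref: bottleneck 5, flow now 9.
Augment Well→M2→P2→Ref: bottleneck 2, flow now 11.
No augmenting path remains; maximum flow = 11.
In the residual graph, reachable from Well: {Well, M2, P2}.
Min-cut edges: Well→P5 (9), P2→Ref (2); capacity 9 + 2 = 11.
This cut is saturated, so no flow can exceed 11.

11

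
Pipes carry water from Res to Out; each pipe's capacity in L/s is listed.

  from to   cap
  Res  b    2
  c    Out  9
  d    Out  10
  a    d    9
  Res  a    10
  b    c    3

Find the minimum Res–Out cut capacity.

Augment Res→a→d→Out: bottleneck 9, flow now 9.
Augment Res→b→c→Out: bottleneck 2, flow now 11.
No augmenting path remains; maximum flow = 11.
By max-flow min-cut, the minimum cut capacity equals the max flow.
In the residual graph, reachable from Res: {Res, a}.
Min-cut edges: Res→b (2), a→d (9); capacity 2 + 9 = 11.

11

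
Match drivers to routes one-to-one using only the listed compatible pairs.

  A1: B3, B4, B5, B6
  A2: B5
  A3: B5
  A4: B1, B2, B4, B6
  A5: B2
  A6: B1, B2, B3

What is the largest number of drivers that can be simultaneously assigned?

5

Unit-capacity flow: source→left, listed edges, right→sink; max matching = max flow.
Augmenting path A1→B3 (+1); matched 1.
Augmenting path A2→B5 (+1); matched 2.
Augmenting path A4→B1 (+1); matched 3.
Augmenting path A5→B2 (+1); matched 4.
Augmenting path A6→B1→A4→B4 (+1); matched 5.
No augmenting path remains; maximum matching = 5.
König certificate: {A1, A4, A5, A6, B5} is a vertex cover of size 5 (every listed pair touches it), so no matching can be larger.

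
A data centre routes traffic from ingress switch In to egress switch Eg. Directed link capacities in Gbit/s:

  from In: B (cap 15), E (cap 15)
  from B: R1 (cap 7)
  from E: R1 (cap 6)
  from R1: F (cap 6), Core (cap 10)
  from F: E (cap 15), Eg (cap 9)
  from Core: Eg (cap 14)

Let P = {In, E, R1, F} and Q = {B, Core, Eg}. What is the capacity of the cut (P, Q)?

Edges leaving {In, E, R1, F}: In→B (15), R1→Core (10), F→Eg (9).
Cut capacity = 15 + 10 + 9 = 34.

34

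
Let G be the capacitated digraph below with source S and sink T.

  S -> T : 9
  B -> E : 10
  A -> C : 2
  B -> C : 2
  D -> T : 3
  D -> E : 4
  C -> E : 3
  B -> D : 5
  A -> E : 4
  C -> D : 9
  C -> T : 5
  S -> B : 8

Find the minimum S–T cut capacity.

14

Augment S→T: bottleneck 9, flow now 9.
Augment S→B→C→T: bottleneck 2, flow now 11.
Augment S→B→D→T: bottleneck 3, flow now 14.
No augmenting path remains; maximum flow = 14.
By max-flow min-cut, the minimum cut capacity equals the max flow.
In the residual graph, reachable from S: {S, B, D, E}.
Min-cut edges: S→T (9), B→C (2), D→T (3); capacity 9 + 2 + 3 = 14.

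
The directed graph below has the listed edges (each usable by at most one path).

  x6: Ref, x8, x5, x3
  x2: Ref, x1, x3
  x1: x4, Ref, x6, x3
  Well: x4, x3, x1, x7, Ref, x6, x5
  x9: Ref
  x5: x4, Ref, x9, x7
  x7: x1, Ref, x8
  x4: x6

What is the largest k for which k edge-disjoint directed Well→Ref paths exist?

Assign every edge capacity 1; by Menger, the answer equals the max flow.
Path Well→Ref (+1); total 1.
Path Well→x1→Ref (+1); total 2.
Path Well→x5→Ref (+1); total 3.
Path Well→x6→Ref (+1); total 4.
Path Well→x7→Ref (+1); total 5.
Path Well→x4→x6→x5→x9→Ref (+1); total 6.
No residual Well→Ref path; max flow = 6.
Certifying cut of size 6: {Well→Ref, Well→x1, Well→x4, Well→x5, Well→x6, Well→x7}.

6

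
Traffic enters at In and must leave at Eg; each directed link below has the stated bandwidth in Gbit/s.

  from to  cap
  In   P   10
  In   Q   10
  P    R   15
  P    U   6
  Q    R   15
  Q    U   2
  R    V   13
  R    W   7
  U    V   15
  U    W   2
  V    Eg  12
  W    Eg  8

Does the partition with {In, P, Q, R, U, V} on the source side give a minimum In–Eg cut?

Given cut capacity: 7 + 2 + 12 = 21.
Augment In→P→R→V→Eg: bottleneck 10, flow now 10.
Augment In→Q→R→V→Eg: bottleneck 2, flow now 12.
Augment In→Q→R→W→Eg: bottleneck 7, flow now 19.
Augment In→Q→U→W→Eg: bottleneck 1, flow now 20.
No augmenting path remains; maximum flow = 20.
In the residual graph, reachable from In: {In}.
Min-cut edges: In→P (10), In→Q (10); capacity 10 + 10 = 20.
Cut capacity 21 exceeds the max flow 20, so it is not minimum.

No — its capacity is 21, but the minimum cut has capacity 20.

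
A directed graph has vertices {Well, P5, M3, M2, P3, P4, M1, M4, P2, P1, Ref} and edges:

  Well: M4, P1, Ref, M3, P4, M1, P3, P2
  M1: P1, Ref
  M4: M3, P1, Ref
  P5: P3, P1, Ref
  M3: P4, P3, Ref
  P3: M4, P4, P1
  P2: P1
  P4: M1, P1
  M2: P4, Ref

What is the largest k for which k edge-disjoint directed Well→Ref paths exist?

4

Assign every edge capacity 1; by Menger, the answer equals the max flow.
Path Well→Ref (+1); total 1.
Path Well→M3→Ref (+1); total 2.
Path Well→M1→Ref (+1); total 3.
Path Well→M4→Ref (+1); total 4.
No residual Well→Ref path; max flow = 4.
Certifying cut of size 4: {M1→Ref, M3→Ref, M4→Ref, Well→Ref}.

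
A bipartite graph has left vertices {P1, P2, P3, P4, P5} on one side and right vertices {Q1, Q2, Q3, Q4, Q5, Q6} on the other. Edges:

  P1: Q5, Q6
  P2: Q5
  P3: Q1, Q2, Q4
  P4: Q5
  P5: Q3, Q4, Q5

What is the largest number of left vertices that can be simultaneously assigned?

Unit-capacity flow: source→left, listed edges, right→sink; max matching = max flow.
Augmenting path P1→Q5 (+1); matched 1.
Augmenting path P3→Q1 (+1); matched 2.
Augmenting path P5→Q3 (+1); matched 3.
Augmenting path P2→Q5→P1→Q6 (+1); matched 4.
No augmenting path remains; maximum matching = 4.
König certificate: {P1, P3, P5, Q5} is a vertex cover of size 4 (every listed pair touches it), so no matching can be larger.

4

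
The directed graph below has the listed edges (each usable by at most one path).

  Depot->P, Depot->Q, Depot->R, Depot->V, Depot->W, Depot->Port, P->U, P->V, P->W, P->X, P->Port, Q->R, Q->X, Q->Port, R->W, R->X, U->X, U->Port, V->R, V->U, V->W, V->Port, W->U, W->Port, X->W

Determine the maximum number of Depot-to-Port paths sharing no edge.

6

Assign every edge capacity 1; by Menger, the answer equals the max flow.
Path Depot→Port (+1); total 1.
Path Depot→P→Port (+1); total 2.
Path Depot→Q→Port (+1); total 3.
Path Depot→V→Port (+1); total 4.
Path Depot→W→Port (+1); total 5.
Path Depot→R→W→U→Port (+1); total 6.
No residual Depot→Port path; max flow = 6.
Certifying cut of size 6: {Depot→P, Depot→Port, Depot→Q, Depot→R, Depot→V, Depot→W}.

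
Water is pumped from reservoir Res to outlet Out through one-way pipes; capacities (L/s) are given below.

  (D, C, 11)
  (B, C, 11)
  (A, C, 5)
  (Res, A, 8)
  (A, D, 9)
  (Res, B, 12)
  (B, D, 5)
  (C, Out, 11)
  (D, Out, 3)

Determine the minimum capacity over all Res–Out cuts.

14

Augment Res→A→C→Out: bottleneck 5, flow now 5.
Augment Res→A→D→Out: bottleneck 3, flow now 8.
Augment Res→B→C→Out: bottleneck 6, flow now 14.
No augmenting path remains; maximum flow = 14.
By max-flow min-cut, the minimum cut capacity equals the max flow.
In the residual graph, reachable from Res: {Res, A, B, C, D}.
Min-cut edges: C→Out (11), D→Out (3); capacity 11 + 3 = 14.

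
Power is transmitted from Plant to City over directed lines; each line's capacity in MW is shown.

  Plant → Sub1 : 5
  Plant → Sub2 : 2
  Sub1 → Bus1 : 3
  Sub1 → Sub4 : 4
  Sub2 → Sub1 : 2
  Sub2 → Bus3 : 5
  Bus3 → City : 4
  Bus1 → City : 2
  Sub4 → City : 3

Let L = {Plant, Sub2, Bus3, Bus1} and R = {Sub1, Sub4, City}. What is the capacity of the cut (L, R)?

Edges leaving {Plant, Sub2, Bus3, Bus1}: Plant→Sub1 (5), Sub2→Sub1 (2), Bus3→City (4), Bus1→City (2).
Cut capacity = 5 + 2 + 4 + 2 = 13.

13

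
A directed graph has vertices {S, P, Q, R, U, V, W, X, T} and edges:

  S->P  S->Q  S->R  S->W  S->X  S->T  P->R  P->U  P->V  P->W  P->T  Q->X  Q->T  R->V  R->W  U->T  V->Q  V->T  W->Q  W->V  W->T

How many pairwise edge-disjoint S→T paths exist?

5

Assign every edge capacity 1; by Menger, the answer equals the max flow.
Path S→T (+1); total 1.
Path S→P→T (+1); total 2.
Path S→Q→T (+1); total 3.
Path S→W→T (+1); total 4.
Path S→R→V→T (+1); total 5.
No residual S→T path; max flow = 5.
Certifying cut of size 5: {S→P, S→Q, S→R, S→T, S→W}.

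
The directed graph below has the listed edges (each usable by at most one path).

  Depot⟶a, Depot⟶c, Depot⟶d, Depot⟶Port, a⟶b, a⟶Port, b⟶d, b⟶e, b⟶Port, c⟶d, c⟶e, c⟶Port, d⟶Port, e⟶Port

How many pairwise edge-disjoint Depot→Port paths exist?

4

Assign every edge capacity 1; by Menger, the answer equals the max flow.
Path Depot→Port (+1); total 1.
Path Depot→a→Port (+1); total 2.
Path Depot→c→Port (+1); total 3.
Path Depot→d→Port (+1); total 4.
No residual Depot→Port path; max flow = 4.
Certifying cut of size 4: {Depot→Port, Depot→a, Depot→c, Depot→d}.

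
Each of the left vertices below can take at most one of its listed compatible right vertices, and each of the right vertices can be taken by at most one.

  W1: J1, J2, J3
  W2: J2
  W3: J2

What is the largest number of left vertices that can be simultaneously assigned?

Unit-capacity flow: source→left, listed edges, right→sink; max matching = max flow.
Augmenting path W1→J1 (+1); matched 1.
Augmenting path W2→J2 (+1); matched 2.
No augmenting path remains; maximum matching = 2.
König certificate: {W1, J2} is a vertex cover of size 2 (every listed pair touches it), so no matching can be larger.

2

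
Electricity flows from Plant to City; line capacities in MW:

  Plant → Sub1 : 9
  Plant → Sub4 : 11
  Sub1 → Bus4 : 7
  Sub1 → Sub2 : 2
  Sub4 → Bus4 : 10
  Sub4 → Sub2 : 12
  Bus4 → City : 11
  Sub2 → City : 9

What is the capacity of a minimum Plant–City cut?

20

Augment Plant→Sub1→Bus4→City: bottleneck 7, flow now 7.
Augment Plant→Sub1→Sub2→City: bottleneck 2, flow now 9.
Augment Plant→Sub4→Bus4→City: bottleneck 4, flow now 13.
Augment Plant→Sub4→Sub2→City: bottleneck 7, flow now 20.
No augmenting path remains; maximum flow = 20.
By max-flow min-cut, the minimum cut capacity equals the max flow.
In the residual graph, reachable from Plant: {Plant}.
Min-cut edges: Plant→Sub1 (9), Plant→Sub4 (11); capacity 9 + 11 = 20.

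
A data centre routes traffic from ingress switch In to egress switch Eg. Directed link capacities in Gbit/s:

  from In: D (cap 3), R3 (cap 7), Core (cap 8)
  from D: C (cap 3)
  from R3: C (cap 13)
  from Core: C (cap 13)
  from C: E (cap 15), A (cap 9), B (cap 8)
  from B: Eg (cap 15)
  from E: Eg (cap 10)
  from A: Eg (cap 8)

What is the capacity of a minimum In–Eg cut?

Augment In→D→C→B→Eg: bottleneck 3, flow now 3.
Augment In→R3→C→B→Eg: bottleneck 5, flow now 8.
Augment In→R3→C→E→Eg: bottleneck 2, flow now 10.
Augment In→Core→C→E→Eg: bottleneck 8, flow now 18.
No augmenting path remains; maximum flow = 18.
By max-flow min-cut, the minimum cut capacity equals the max flow.
In the residual graph, reachable from In: {In}.
Min-cut edges: In→D (3), In→R3 (7), In→Core (8); capacity 3 + 7 + 8 = 18.

18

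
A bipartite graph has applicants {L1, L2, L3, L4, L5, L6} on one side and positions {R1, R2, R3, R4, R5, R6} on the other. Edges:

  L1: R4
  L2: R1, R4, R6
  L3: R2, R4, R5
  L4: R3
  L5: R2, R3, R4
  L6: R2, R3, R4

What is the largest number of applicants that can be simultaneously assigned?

Unit-capacity flow: source→left, listed edges, right→sink; max matching = max flow.
Augmenting path L1→R4 (+1); matched 1.
Augmenting path L2→R1 (+1); matched 2.
Augmenting path L3→R2 (+1); matched 3.
Augmenting path L4→R3 (+1); matched 4.
Augmenting path L5→R2→L3→R5 (+1); matched 5.
No augmenting path remains; maximum matching = 5.
König certificate: {L2, L3, R2, R3, R4} is a vertex cover of size 5 (every listed pair touches it), so no matching can be larger.

5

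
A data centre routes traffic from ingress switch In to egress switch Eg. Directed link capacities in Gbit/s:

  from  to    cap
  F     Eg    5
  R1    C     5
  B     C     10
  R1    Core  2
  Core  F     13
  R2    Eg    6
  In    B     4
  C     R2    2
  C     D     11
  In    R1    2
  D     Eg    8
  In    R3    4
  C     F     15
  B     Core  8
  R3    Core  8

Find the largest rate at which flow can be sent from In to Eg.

10

Augment In→R1→C→F→Eg: bottleneck 2, flow now 2.
Augment In→R3→Core→F→Eg: bottleneck 3, flow now 5.
Augment In→B→C→D→Eg: bottleneck 4, flow now 9.
Augment In→R3→Core→F→C→D→Eg: bottleneck 1, flow now 10. (uses reverse residual edge)
No augmenting path remains; maximum flow = 10.
In the residual graph, reachable from In: {In}.
Min-cut edges: In→R1 (2), In→R3 (4), In→B (4); capacity 2 + 4 + 4 = 10.
This cut is saturated, so no flow can exceed 10.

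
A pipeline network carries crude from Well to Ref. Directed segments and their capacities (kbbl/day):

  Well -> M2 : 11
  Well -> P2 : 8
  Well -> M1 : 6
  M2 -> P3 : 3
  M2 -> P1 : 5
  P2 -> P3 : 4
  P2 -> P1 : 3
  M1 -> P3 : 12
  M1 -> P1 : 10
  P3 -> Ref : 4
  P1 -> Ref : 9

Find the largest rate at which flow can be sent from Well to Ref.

Augment Well→M2→P3→Ref: bottleneck 3, flow now 3.
Augment Well→M2→P1→Ref: bottleneck 5, flow now 8.
Augment Well→P2→P3→Ref: bottleneck 1, flow now 9.
Augment Well→P2→P1→Ref: bottleneck 3, flow now 12.
Augment Well→M1→P1→Ref: bottleneck 1, flow now 13.
No augmenting path remains; maximum flow = 13.
In the residual graph, reachable from Well: {Well, M2, P2, M1, P3, P1}.
Min-cut edges: P3→Ref (4), P1→Ref (9); capacity 4 + 9 = 13.
This cut is saturated, so no flow can exceed 13.

13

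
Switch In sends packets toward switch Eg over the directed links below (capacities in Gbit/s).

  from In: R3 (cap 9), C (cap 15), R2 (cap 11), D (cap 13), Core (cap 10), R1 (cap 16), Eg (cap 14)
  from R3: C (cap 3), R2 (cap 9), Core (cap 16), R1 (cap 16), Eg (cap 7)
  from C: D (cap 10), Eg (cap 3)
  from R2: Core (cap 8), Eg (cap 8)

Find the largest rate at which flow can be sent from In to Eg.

32

Augment In→Eg: bottleneck 14, flow now 14.
Augment In→R3→Eg: bottleneck 7, flow now 21.
Augment In→C→Eg: bottleneck 3, flow now 24.
Augment In→R2→Eg: bottleneck 8, flow now 32.
No augmenting path remains; maximum flow = 32.
In the residual graph, reachable from In: {In, R3, C, R2, D, Core, R1}.
Min-cut edges: In→Eg (14), R3→Eg (7), C→Eg (3), R2→Eg (8); capacity 14 + 7 + 3 + 8 = 32.
This cut is saturated, so no flow can exceed 32.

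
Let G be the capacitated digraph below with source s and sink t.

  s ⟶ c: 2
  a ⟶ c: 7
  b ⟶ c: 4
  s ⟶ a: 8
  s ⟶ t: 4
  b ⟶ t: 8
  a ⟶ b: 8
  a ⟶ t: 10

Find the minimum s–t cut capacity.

Augment s→t: bottleneck 4, flow now 4.
Augment s→a→t: bottleneck 8, flow now 12.
No augmenting path remains; maximum flow = 12.
By max-flow min-cut, the minimum cut capacity equals the max flow.
In the residual graph, reachable from s: {s, c}.
Min-cut edges: s→a (8), s→t (4); capacity 8 + 4 = 12.

12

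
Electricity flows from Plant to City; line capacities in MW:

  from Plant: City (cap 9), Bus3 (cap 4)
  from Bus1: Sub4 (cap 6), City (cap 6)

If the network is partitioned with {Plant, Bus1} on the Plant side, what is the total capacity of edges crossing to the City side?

25

Edges leaving {Plant, Bus1}: Plant→Bus3 (4), Plant→City (9), Bus1→Sub4 (6), Bus1→City (6).
Cut capacity = 4 + 9 + 6 + 6 = 25.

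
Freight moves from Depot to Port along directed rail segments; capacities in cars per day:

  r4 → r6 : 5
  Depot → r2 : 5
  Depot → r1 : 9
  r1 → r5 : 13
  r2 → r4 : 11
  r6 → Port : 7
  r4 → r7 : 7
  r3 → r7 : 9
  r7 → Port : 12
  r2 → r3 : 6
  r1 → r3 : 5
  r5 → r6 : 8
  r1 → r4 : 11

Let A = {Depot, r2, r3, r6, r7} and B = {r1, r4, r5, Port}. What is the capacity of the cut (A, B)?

39

Edges leaving {Depot, r2, r3, r6, r7}: Depot→r1 (9), r2→r4 (11), r6→Port (7), r7→Port (12).
Cut capacity = 9 + 11 + 7 + 12 = 39.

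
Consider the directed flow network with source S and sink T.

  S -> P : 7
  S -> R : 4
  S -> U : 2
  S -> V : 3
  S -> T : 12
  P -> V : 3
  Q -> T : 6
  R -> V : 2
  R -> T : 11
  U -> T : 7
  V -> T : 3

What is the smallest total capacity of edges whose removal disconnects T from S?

Augment S→T: bottleneck 12, flow now 12.
Augment S→R→T: bottleneck 4, flow now 16.
Augment S→U→T: bottleneck 2, flow now 18.
Augment S→V→T: bottleneck 3, flow now 21.
No augmenting path remains; maximum flow = 21.
By max-flow min-cut, the minimum cut capacity equals the max flow.
In the residual graph, reachable from S: {S, P, V}.
Min-cut edges: S→R (4), S→U (2), S→T (12), V→T (3); capacity 4 + 2 + 12 + 3 = 21.

21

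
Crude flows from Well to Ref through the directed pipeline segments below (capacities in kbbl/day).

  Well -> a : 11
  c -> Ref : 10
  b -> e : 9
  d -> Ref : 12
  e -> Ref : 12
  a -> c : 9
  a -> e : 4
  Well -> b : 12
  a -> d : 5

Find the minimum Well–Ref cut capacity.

Augment Well→a→c→Ref: bottleneck 9, flow now 9.
Augment Well→a→d→Ref: bottleneck 2, flow now 11.
Augment Well→b→e→Ref: bottleneck 9, flow now 20.
No augmenting path remains; maximum flow = 20.
By max-flow min-cut, the minimum cut capacity equals the max flow.
In the residual graph, reachable from Well: {Well, b}.
Min-cut edges: Well→a (11), b→e (9); capacity 11 + 9 = 20.

20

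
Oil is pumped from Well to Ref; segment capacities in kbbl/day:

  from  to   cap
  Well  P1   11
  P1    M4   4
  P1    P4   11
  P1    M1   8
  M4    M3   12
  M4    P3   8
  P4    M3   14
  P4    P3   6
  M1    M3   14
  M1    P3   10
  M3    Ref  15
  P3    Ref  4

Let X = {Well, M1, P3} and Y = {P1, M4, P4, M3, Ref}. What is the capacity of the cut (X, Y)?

29

Edges leaving {Well, M1, P3}: Well→P1 (11), M1→M3 (14), P3→Ref (4).
Cut capacity = 11 + 14 + 4 = 29.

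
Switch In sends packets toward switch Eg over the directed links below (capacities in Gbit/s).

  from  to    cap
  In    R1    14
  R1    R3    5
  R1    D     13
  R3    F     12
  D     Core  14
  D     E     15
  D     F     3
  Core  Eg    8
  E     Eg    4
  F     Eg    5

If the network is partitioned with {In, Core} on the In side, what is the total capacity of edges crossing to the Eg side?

Edges leaving {In, Core}: In→R1 (14), Core→Eg (8).
Cut capacity = 14 + 8 = 22.

22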